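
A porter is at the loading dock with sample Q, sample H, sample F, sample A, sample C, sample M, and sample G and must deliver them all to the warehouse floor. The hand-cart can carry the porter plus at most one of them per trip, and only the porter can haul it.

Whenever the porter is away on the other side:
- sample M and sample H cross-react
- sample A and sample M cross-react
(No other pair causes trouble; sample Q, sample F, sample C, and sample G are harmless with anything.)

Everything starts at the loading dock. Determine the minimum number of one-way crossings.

15

Counting alone: the porter can take at most 1 across per trip to the warehouse floor, so moving all 7 needs at least 7 loaded trips out, with a return between consecutive ones — at least 13 crossings.
The safety rule pushes this higher. Following every safe sequence of crossings, the most of the 7 that can be at the warehouse floor as the hand-cart arrives there on crossing 13 is 6 — never all 7.
So no plan with fewer than 15 crossings exists, and this one achieves 15:
1. Porter goes to the warehouse floor with sample M.  [the loading dock: sample A, sample C, sample F, sample G, sample H, sample Q | the warehouse floor: sample M]
2. Porter goes back to the loading dock alone.  [the loading dock: sample A, sample C, sample F, sample G, sample H, sample Q | the warehouse floor: sample M]
3. Porter goes to the warehouse floor with sample Q.  [the loading dock: sample A, sample C, sample F, sample G, sample H | the warehouse floor: sample M, sample Q]
4. Porter goes back to the loading dock alone.  [the loading dock: sample A, sample C, sample F, sample G, sample H | the warehouse floor: sample M, sample Q]
5. Porter goes to the warehouse floor with sample H.  [the loading dock: sample A, sample C, sample F, sample G | the warehouse floor: sample H, sample M, sample Q]
6. Porter goes back to the loading dock with sample M.  [the loading dock: sample A, sample C, sample F, sample G, sample M | the warehouse floor: sample H, sample Q]
7. Porter goes to the warehouse floor with sample A.  [the loading dock: sample C, sample F, sample G, sample M | the warehouse floor: sample A, sample H, sample Q]
8. Porter goes back to the loading dock alone.  [the loading dock: sample C, sample F, sample G, sample M | the warehouse floor: sample A, sample H, sample Q]
9. Porter goes to the warehouse floor with sample F.  [the loading dock: sample C, sample G, sample M | the warehouse floor: sample A, sample F, sample H, sample Q]
10. Porter goes back to the loading dock alone.  [the loading dock: sample C, sample G, sample M | the warehouse floor: sample A, sample F, sample H, sample Q]
11. Porter goes to the warehouse floor with sample C.  [the loading dock: sample G, sample M | the warehouse floor: sample A, sample C, sample F, sample H, sample Q]
12. Porter goes back to the loading dock alone.  [the loading dock: sample G, sample M | the warehouse floor: sample A, sample C, sample F, sample H, sample Q]
13. Porter goes to the warehouse floor with sample G.  [the loading dock: sample M | the warehouse floor: sample A, sample C, sample F, sample G, sample H, sample Q]
14. Porter goes back to the loading dock alone.  [the loading dock: sample M | the warehouse floor: sample A, sample C, sample F, sample G, sample H, sample Q]
15. Porter goes to the warehouse floor with sample M.  [the loading dock: — | the warehouse floor: sample A, sample C, sample F, sample G, sample H, sample M, sample Q]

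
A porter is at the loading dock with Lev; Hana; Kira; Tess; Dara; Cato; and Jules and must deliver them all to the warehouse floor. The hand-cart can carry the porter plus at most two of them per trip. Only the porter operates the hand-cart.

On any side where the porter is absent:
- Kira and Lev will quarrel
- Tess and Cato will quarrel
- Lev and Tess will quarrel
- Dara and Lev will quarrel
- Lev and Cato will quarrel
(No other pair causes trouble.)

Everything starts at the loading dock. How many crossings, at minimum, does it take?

Counting alone: the porter can take at most 2 across per trip to the warehouse floor, so moving all 7 needs at least 4 loaded trips out, with a return between consecutive ones — at least 7 crossings.
The safety rule pushes this higher. Following every safe sequence of crossings, the most of the 7 that can be at the warehouse floor as the hand-cart arrives there on crossings 7, 9 is 5, 6 respectively — never all 7.
So no plan with fewer than 11 crossings exists, and this one achieves 11:
1. Porter goes to the warehouse floor with Lev and Tess.  [the loading dock: Cato, Dara, Hana, Jules, Kira | the warehouse floor: Lev, Tess]
2. Porter goes back to the loading dock with Lev.  [the loading dock: Cato, Dara, Hana, Jules, Kira, Lev | the warehouse floor: Tess]
3. Porter goes to the warehouse floor with Hana and Lev.  [the loading dock: Cato, Dara, Jules, Kira | the warehouse floor: Hana, Lev, Tess]
4. Porter goes back to the loading dock with Lev.  [the loading dock: Cato, Dara, Jules, Kira, Lev | the warehouse floor: Hana, Tess]
5. Porter goes to the warehouse floor with Kira and Lev.  [the loading dock: Cato, Dara, Jules | the warehouse floor: Hana, Kira, Lev, Tess]
6. Porter goes back to the loading dock with Lev.  [the loading dock: Cato, Dara, Jules, Lev | the warehouse floor: Hana, Kira, Tess]
7. Porter goes to the warehouse floor with Dara and Lev.  [the loading dock: Cato, Jules | the warehouse floor: Dara, Hana, Kira, Lev, Tess]
8. Porter goes back to the loading dock with Lev.  [the loading dock: Cato, Jules, Lev | the warehouse floor: Dara, Hana, Kira, Tess]
9. Porter goes to the warehouse floor with Jules and Lev.  [the loading dock: Cato | the warehouse floor: Dara, Hana, Jules, Kira, Lev, Tess]
10. Porter goes back to the loading dock with Lev.  [the loading dock: Cato, Lev | the warehouse floor: Dara, Hana, Jules, Kira, Tess]
11. Porter goes to the warehouse floor with Cato and Lev.  [the loading dock: — | the warehouse floor: Cato, Dara, Hana, Jules, Kira, Lev, Tess]

11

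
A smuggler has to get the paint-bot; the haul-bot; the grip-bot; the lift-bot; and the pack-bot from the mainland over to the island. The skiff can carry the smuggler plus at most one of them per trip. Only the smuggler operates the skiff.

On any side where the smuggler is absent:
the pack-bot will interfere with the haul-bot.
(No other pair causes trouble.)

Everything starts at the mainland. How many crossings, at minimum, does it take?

9

Counting alone: the smuggler can take at most 1 across per trip to the island, so moving all 5 needs at least 5 loaded trips out, with a return between consecutive ones — at least 9 crossings.
The plan below uses exactly 9 crossings, so it is optimal:
1. Smuggler goes to the island with the haul-bot.  [the mainland: the grip-bot, the lift-bot, the pack-bot, the paint-bot | the island: the haul-bot]
2. Smuggler goes back to the mainland alone.  [the mainland: the grip-bot, the lift-bot, the pack-bot, the paint-bot | the island: the haul-bot]
3. Smuggler goes to the island with the paint-bot.  [the mainland: the grip-bot, the lift-bot, the pack-bot | the island: the haul-bot, the paint-bot]
4. Smuggler goes back to the mainland alone.  [the mainland: the grip-bot, the lift-bot, the pack-bot | the island: the haul-bot, the paint-bot]
5. Smuggler goes to the island with the grip-bot.  [the mainland: the lift-bot, the pack-bot | the island: the grip-bot, the haul-bot, the paint-bot]
6. Smuggler goes back to the mainland alone.  [the mainland: the lift-bot, the pack-bot | the island: the grip-bot, the haul-bot, the paint-bot]
7. Smuggler goes to the island with the lift-bot.  [the mainland: the pack-bot | the island: the grip-bot, the haul-bot, the lift-bot, the paint-bot]
8. Smuggler goes back to the mainland alone.  [the mainland: the pack-bot | the island: the grip-bot, the haul-bot, the lift-bot, the paint-bot]
9. Smuggler goes to the island with the pack-bot.  [the mainland: — | the island: the grip-bot, the haul-bot, the lift-bot, the pack-bot, the paint-bot]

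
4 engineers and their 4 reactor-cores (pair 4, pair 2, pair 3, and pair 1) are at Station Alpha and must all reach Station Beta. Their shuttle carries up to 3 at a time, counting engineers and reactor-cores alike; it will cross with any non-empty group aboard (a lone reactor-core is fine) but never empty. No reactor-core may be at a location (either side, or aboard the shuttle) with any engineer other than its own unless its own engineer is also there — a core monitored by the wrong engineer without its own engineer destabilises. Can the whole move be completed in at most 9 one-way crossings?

Yes — this plan uses 9 crossings (≤ 9):
1. engineer 4 and reactor-core 4 cross → Station Beta.
2. engineer 4 crosses ← Station Alpha.
3. engineer 2, engineer 4, and reactor-core 2 cross → Station Beta.
4. engineer 4 and reactor-core 4 cross ← Station Alpha.
5. engineer 1, engineer 3, and engineer 4 cross → Station Beta.
6. reactor-core 2 crosses ← Station Alpha.
7. reactor-core 2 and reactor-core 4 cross → Station Beta.
8. reactor-core 4 crosses ← Station Alpha.
9. reactor-core 1, reactor-core 3, and reactor-core 4 cross → Station Beta.

Yes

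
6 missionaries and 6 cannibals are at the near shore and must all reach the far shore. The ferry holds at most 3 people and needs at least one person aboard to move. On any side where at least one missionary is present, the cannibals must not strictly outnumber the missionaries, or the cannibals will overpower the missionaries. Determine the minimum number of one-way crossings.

impossible

Following every safe sequence of crossings from the start, the most of the 12 that can be at the far shore as the ferry arrives there on crossings 1, 3, 5 is 3, 5, 6 respectively; the best ever achieved is 6 of 12.
From crossing 7 on, no configuration arises that was not already reachable earlier: only 17 distinct safe configurations (who is on which side, and where the ferry is) can ever be reached, none of them has everyone across, and every continuation just revisits them. They are: 0 missionaries + 0 cannibals across (ferry back at the start); 0 missionaries + 1 cannibal across (ferry there); 0 missionaries + 1 cannibal across (ferry back at the start); 0 missionaries + 2 cannibals across (ferry there); 0 missionaries + 2 cannibals across (ferry back at the start); 0 missionaries + 3 cannibals across (ferry there); 0 missionaries + 3 cannibals across (ferry back at the start); 0 missionaries + 4 cannibals across (ferry there); 0 missionaries + 4 cannibals across (ferry back at the start); 0 missionaries + 5 cannibals across (ferry there); 0 missionaries + 5 cannibals across (ferry back at the start); 0 missionaries + 6 cannibals across (ferry there); 1 missionary + 1 cannibal across (ferry there); 1 missionary + 1 cannibal across (ferry back at the start); 2 missionaries + 2 cannibals across (ferry there); 2 missionaries + 2 cannibals across (ferry back at the start); 3 missionaries + 3 cannibals across (ferry there). So no valid plan exists.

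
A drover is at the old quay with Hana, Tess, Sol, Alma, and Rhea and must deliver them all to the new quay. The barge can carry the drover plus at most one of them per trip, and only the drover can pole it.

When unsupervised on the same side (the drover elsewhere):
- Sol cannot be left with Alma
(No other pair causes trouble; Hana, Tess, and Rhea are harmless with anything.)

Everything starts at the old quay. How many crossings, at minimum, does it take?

Counting alone: the drover can take at most 1 across per trip to the new quay, so moving all 5 needs at least 5 loaded trips out, with a return between consecutive ones — at least 9 crossings.
The plan below uses exactly 9 crossings, so it is optimal:
1. Drover goes to the new quay with Sol.  [the old quay: Alma, Hana, Rhea, Tess | the new quay: Sol]
2. Drover goes back to the old quay alone.  [the old quay: Alma, Hana, Rhea, Tess | the new quay: Sol]
3. Drover goes to the new quay with Hana.  [the old quay: Alma, Rhea, Tess | the new quay: Hana, Sol]
4. Drover goes back to the old quay alone.  [the old quay: Alma, Rhea, Tess | the new quay: Hana, Sol]
5. Drover goes to the new quay with Tess.  [the old quay: Alma, Rhea | the new quay: Hana, Sol, Tess]
6. Drover goes back to the old quay alone.  [the old quay: Alma, Rhea | the new quay: Hana, Sol, Tess]
7. Drover goes to the new quay with Rhea.  [the old quay: Alma | the new quay: Hana, Rhea, Sol, Tess]
8. Drover goes back to the old quay alone.  [the old quay: Alma | the new quay: Hana, Rhea, Sol, Tess]
9. Drover goes to the new quay with Alma.  [the old quay: — | the new quay: Alma, Hana, Rhea, Sol, Tess]

9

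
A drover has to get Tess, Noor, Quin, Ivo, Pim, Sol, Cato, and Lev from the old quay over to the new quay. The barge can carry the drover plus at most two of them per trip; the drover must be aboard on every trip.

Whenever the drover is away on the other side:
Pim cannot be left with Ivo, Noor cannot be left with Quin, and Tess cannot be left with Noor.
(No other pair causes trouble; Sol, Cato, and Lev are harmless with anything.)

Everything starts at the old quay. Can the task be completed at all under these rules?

Yes

1. Drover goes to the new quay with Ivo and Noor.
2. Drover goes back to the old quay alone.
3. Drover goes to the new quay with Tess.
4. Drover goes back to the old quay with Noor.
5. Drover goes to the new quay with Quin and Sol.
6. Drover goes back to the old quay alone.
7. Drover goes to the new quay with Cato and Lev.
8. Drover goes back to the old quay alone.
9. Drover goes to the new quay with Noor and Pim.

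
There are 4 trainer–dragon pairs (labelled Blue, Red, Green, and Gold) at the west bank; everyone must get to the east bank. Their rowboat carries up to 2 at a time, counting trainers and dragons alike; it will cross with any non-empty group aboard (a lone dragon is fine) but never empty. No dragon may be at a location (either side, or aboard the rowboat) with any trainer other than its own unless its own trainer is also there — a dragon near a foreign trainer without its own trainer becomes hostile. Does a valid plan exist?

Following every safe sequence of crossings from the start, the most of the 8 that can be at the east bank as the rowboat arrives there on crossings 1, 3, 5 is 2, 3, 4 respectively; the best ever achieved is 4 of 8.
From crossing 7 on, no configuration arises that was not already reachable earlier: only 44 distinct safe configurations (who is on which side, and where the rowboat is) can ever be reached, none of them has everyone across, and every continuation just revisits them. So no valid plan exists.

No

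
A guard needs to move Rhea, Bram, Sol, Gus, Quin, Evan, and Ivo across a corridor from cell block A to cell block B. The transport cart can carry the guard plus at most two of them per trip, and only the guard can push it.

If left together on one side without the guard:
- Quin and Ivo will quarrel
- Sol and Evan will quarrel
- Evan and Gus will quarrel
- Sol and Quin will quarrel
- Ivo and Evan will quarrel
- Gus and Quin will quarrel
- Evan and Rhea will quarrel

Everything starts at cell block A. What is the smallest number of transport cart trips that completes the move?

Counting alone: the guard can take at most 2 across per trip to cell block B, so moving all 7 needs at least 4 loaded trips out, with a return between consecutive ones — at least 7 crossings.
The safety rule pushes this higher. Following every safe sequence of crossings, the most of the 7 that can be at cell block B as the transport cart arrives there on crossing 7 is 6 — never all 7.
So no plan with fewer than 9 crossings exists, and this one achieves 9:
1. Guard goes to cell block B with Evan and Quin.
2. Guard goes back to cell block A alone.
3. Guard goes to cell block B with Bram.
4. Guard goes back to cell block A alone.
5. Guard goes to cell block B with Rhea and Sol.
6. Guard goes back to cell block A with Evan and Quin.
7. Guard goes to cell block B with Gus and Ivo.
8. Guard goes back to cell block A alone.
9. Guard goes to cell block B with Evan and Quin.

9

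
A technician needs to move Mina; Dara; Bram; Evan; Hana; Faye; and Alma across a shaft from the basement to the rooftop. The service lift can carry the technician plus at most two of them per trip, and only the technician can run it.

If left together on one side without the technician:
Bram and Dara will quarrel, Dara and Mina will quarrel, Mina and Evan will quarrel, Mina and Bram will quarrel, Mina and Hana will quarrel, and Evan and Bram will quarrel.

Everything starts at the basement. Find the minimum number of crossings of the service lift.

11

Counting alone: the technician can take at most 2 across per trip to the rooftop, so moving all 7 needs at least 4 loaded trips out, with a return between consecutive ones — at least 7 crossings.
The safety rule pushes this higher. Following every safe sequence of crossings, the most of the 7 that can be at the rooftop as the service lift arrives there on crossings 7, 9 is 5, 6 respectively — never all 7.
So no plan with fewer than 11 crossings exists, and this one achieves 11:
1. Technician goes to the rooftop with Bram and Mina.  [the basement: Alma, Dara, Evan, Faye, Hana | the rooftop: Bram, Mina]
2. Technician goes back to the basement with Mina.  [the basement: Alma, Dara, Evan, Faye, Hana, Mina | the rooftop: Bram]
3. Technician goes to the rooftop with Hana and Mina.  [the basement: Alma, Dara, Evan, Faye | the rooftop: Bram, Hana, Mina]
4. Technician goes back to the basement with Mina.  [the basement: Alma, Dara, Evan, Faye, Mina | the rooftop: Bram, Hana]
5. Technician goes to the rooftop with Faye and Mina.  [the basement: Alma, Dara, Evan | the rooftop: Bram, Faye, Hana, Mina]
6. Technician goes back to the basement with Mina.  [the basement: Alma, Dara, Evan, Mina | the rooftop: Bram, Faye, Hana]
7. Technician goes to the rooftop with Alma and Mina.  [the basement: Dara, Evan | the rooftop: Alma, Bram, Faye, Hana, Mina]
8. Technician goes back to the basement with Mina.  [the basement: Dara, Evan, Mina | the rooftop: Alma, Bram, Faye, Hana]
9. Technician goes to the rooftop with Dara and Evan.  [the basement: Mina | the rooftop: Alma, Bram, Dara, Evan, Faye, Hana]
10. Technician goes back to the basement with Bram.  [the basement: Bram, Mina | the rooftop: Alma, Dara, Evan, Faye, Hana]
11. Technician goes to the rooftop with Bram and Mina.  [the basement: — | the rooftop: Alma, Bram, Dara, Evan, Faye, Hana, Mina]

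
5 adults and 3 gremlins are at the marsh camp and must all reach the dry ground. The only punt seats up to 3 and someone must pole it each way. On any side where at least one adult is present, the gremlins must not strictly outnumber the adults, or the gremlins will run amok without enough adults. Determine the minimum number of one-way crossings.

Counting alone: each trip to the dry ground takes at most 3 across and each return brings at least 1 back, so after t trips out (and t−1 returns) at most 3t − (t−1) of the 8 are across; that first reaches 8 at t = 4, so at least 7 crossings are needed.
The plan below uses exactly 7 crossings, so it is optimal:
1. 2 gremlins → the dry ground.  (the marsh camp: 5A 1G; the dry ground: 0A 2G)
2. 1 gremlin ← the marsh camp.  (the marsh camp: 5A 2G; the dry ground: 0A 1G)
3. 2 adults and 1 gremlin → the dry ground.  (the marsh camp: 3A 1G; the dry ground: 2A 2G)
4. 1 gremlin ← the marsh camp.  (the marsh camp: 3A 2G; the dry ground: 2A 1G)
5. 1 adult and 2 gremlins → the dry ground.  (the marsh camp: 2A 0G; the dry ground: 3A 3G)
6. 1 gremlin ← the marsh camp.  (the marsh camp: 2A 1G; the dry ground: 3A 2G)
7. 2 adults and 1 gremlin → the dry ground.  (the marsh camp: 0A 0G; the dry ground: 5A 3G)

7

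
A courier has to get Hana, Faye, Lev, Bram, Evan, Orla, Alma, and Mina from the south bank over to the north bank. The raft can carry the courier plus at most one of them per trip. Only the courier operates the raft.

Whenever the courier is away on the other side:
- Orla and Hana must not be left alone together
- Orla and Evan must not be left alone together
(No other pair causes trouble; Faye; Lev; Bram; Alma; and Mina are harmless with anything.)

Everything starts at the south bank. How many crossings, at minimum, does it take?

17

Counting alone: the courier can take at most 1 across per trip to the north bank, so moving all 8 needs at least 8 loaded trips out, with a return between consecutive ones — at least 15 crossings.
The safety rule pushes this higher. Following every safe sequence of crossings, the most of the 8 that can be at the north bank as the raft arrives there on crossing 15 is 7 — never all 8.
So no plan with fewer than 17 crossings exists, and this one achieves 17:
1. Courier goes to the north bank with Orla.
2. Courier goes back to the south bank alone.
3. Courier goes to the north bank with Hana.
4. Courier goes back to the south bank with Orla.
5. Courier goes to the north bank with Evan.
6. Courier goes back to the south bank alone.
7. Courier goes to the north bank with Faye.
8. Courier goes back to the south bank alone.
9. Courier goes to the north bank with Lev.
10. Courier goes back to the south bank alone.
11. Courier goes to the north bank with Bram.
12. Courier goes back to the south bank alone.
13. Courier goes to the north bank with Alma.
14. Courier goes back to the south bank alone.
15. Courier goes to the north bank with Mina.
16. Courier goes back to the south bank alone.
17. Courier goes to the north bank with Orla.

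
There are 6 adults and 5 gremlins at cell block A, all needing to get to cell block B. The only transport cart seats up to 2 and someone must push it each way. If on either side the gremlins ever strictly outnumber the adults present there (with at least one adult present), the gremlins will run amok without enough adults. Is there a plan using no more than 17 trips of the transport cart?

Counting alone: each trip to cell block B takes at most 2 across and each return brings at least 1 back, so after t trips out (and t−1 returns) at most 2t − (t−1) of the 11 are across; that first reaches 11 at t = 10, so at least 19 crossings are needed.
Since 17 < 19, 17 crossings cannot be enough. (The shortest complete plan in fact takes 19:)
1. 2 gremlins → cell block B.  (cell block A: 6A 3G; cell block B: 0A 2G)
2. 1 gremlin ← cell block A.  (cell block A: 6A 4G; cell block B: 0A 1G)
3. 2 gremlins → cell block B.  (cell block A: 6A 2G; cell block B: 0A 3G)
4. 1 gremlin ← cell block A.  (cell block A: 6A 3G; cell block B: 0A 2G)
5. 2 adults → cell block B.  (cell block A: 4A 3G; cell block B: 2A 2G)
6. 1 gremlin ← cell block A.  (cell block A: 4A 4G; cell block B: 2A 1G)
7. 1 adult and 1 gremlin → cell block B.  (cell block A: 3A 3G; cell block B: 3A 2G)
8. 1 adult ← cell block A.  (cell block A: 4A 3G; cell block B: 2A 2G)
9. 1 adult and 1 gremlin → cell block B.  (cell block A: 3A 2G; cell block B: 3A 3G)
10. 1 gremlin ← cell block A.  (cell block A: 3A 3G; cell block B: 3A 2G)
11. 1 adult and 1 gremlin → cell block B.  (cell block A: 2A 2G; cell block B: 4A 3G)
12. 1 adult ← cell block A.  (cell block A: 3A 2G; cell block B: 3A 3G)
13. 1 adult and 1 gremlin → cell block B.  (cell block A: 2A 1G; cell block B: 4A 4G)
14. 1 gremlin ← cell block A.  (cell block A: 2A 2G; cell block B: 4A 3G)
15. 1 adult and 1 gremlin → cell block B.  (cell block A: 1A 1G; cell block B: 5A 4G)
16. 1 adult ← cell block A.  (cell block A: 2A 1G; cell block B: 4A 4G)
17. 1 adult and 1 gremlin → cell block B.  (cell block A: 1A 0G; cell block B: 5A 5G)
18. 1 gremlin ← cell block A.  (cell block A: 1A 1G; cell block B: 5A 4G)
19. 1 adult and 1 gremlin → cell block B.  (cell block A: 0A 0G; cell block B: 6A 5G)

No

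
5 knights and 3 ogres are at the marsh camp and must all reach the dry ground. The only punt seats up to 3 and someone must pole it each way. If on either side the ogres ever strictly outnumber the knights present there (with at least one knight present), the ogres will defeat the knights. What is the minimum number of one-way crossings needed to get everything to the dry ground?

7

Counting alone: each trip to the dry ground takes at most 3 across and each return brings at least 1 back, so after t trips out (and t−1 returns) at most 3t − (t−1) of the 8 are across; that first reaches 8 at t = 4, so at least 7 crossings are needed.
The plan below uses exactly 7 crossings, so it is optimal:
1. 2 ogres → the dry ground.  (the marsh camp: 5K 1O; the dry ground: 0K 2O)
2. 1 ogre ← the marsh camp.  (the marsh camp: 5K 2O; the dry ground: 0K 1O)
3. 2 knights and 1 ogre → the dry ground.  (the marsh camp: 3K 1O; the dry ground: 2K 2O)
4. 1 ogre ← the marsh camp.  (the marsh camp: 3K 2O; the dry ground: 2K 1O)
5. 1 knight and 2 ogres → the dry ground.  (the marsh camp: 2K 0O; the dry ground: 3K 3O)
6. 1 ogre ← the marsh camp.  (the marsh camp: 2K 1O; the dry ground: 3K 2O)
7. 2 knights and 1 ogre → the dry ground.  (the marsh camp: 0K 0O; the dry ground: 5K 3O)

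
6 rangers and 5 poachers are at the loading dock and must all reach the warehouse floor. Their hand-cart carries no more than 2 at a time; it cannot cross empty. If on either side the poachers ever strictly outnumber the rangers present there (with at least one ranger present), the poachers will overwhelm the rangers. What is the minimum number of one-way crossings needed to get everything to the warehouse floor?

19

Counting alone: each trip to the warehouse floor takes at most 2 across and each return brings at least 1 back, so after t trips out (and t−1 returns) at most 2t − (t−1) of the 11 are across; that first reaches 11 at t = 10, so at least 19 crossings are needed.
The plan below uses exactly 19 crossings, so it is optimal:
1. 2 poachers → the warehouse floor.  (the loading dock: 6R 3P; the warehouse floor: 0R 2P)
2. 1 poacher ← the loading dock.  (the loading dock: 6R 4P; the warehouse floor: 0R 1P)
3. 2 poachers → the warehouse floor.  (the loading dock: 6R 2P; the warehouse floor: 0R 3P)
4. 1 poacher ← the loading dock.  (the loading dock: 6R 3P; the warehouse floor: 0R 2P)
5. 2 rangers → the warehouse floor.  (the loading dock: 4R 3P; the warehouse floor: 2R 2P)
6. 1 poacher ← the loading dock.  (the loading dock: 4R 4P; the warehouse floor: 2R 1P)
7. 1 ranger and 1 poacher → the warehouse floor.  (the loading dock: 3R 3P; the warehouse floor: 3R 2P)
8. 1 ranger ← the loading dock.  (the loading dock: 4R 3P; the warehouse floor: 2R 2P)
9. 1 ranger and 1 poacher → the warehouse floor.  (the loading dock: 3R 2P; the warehouse floor: 3R 3P)
10. 1 poacher ← the loading dock.  (the loading dock: 3R 3P; the warehouse floor: 3R 2P)
11. 1 ranger and 1 poacher → the warehouse floor.  (the loading dock: 2R 2P; the warehouse floor: 4R 3P)
12. 1 ranger ← the loading dock.  (the loading dock: 3R 2P; the warehouse floor: 3R 3P)
13. 1 ranger and 1 poacher → the warehouse floor.  (the loading dock: 2R 1P; the warehouse floor: 4R 4P)
14. 1 poacher ← the loading dock.  (the loading dock: 2R 2P; the warehouse floor: 4R 3P)
15. 1 ranger and 1 poacher → the warehouse floor.  (the loading dock: 1R 1P; the warehouse floor: 5R 4P)
16. 1 ranger ← the loading dock.  (the loading dock: 2R 1P; the warehouse floor: 4R 4P)
17. 1 ranger and 1 poacher → the warehouse floor.  (the loading dock: 1R 0P; the warehouse floor: 5R 5P)
18. 1 poacher ← the loading dock.  (the loading dock: 1R 1P; the warehouse floor: 5R 4P)
19. 1 ranger and 1 poacher → the warehouse floor.  (the loading dock: 0R 0P; the warehouse floor: 6R 5P)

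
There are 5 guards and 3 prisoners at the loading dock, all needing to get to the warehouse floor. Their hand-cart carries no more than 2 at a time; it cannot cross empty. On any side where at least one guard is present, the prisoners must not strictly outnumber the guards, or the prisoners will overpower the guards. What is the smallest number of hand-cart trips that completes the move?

Counting alone: each trip to the warehouse floor takes at most 2 across and each return brings at least 1 back, so after t trips out (and t−1 returns) at most 2t − (t−1) of the 8 are across; that first reaches 8 at t = 7, so at least 13 crossings are needed.
The plan below uses exactly 13 crossings, so it is optimal:
1. 2 prisoners → the warehouse floor.  (the loading dock: 5G 1P; the warehouse floor: 0G 2P)
2. 1 prisoner ← the loading dock.  (the loading dock: 5G 2P; the warehouse floor: 0G 1P)
3. 2 prisoners → the warehouse floor.  (the loading dock: 5G 0P; the warehouse floor: 0G 3P)
4. 1 prisoner ← the loading dock.  (the loading dock: 5G 1P; the warehouse floor: 0G 2P)
5. 2 guards → the warehouse floor.  (the loading dock: 3G 1P; the warehouse floor: 2G 2P)
6. 1 prisoner ← the loading dock.  (the loading dock: 3G 2P; the warehouse floor: 2G 1P)
7. 1 guard and 1 prisoner → the warehouse floor.  (the loading dock: 2G 1P; the warehouse floor: 3G 2P)
8. 1 prisoner ← the loading dock.  (the loading dock: 2G 2P; the warehouse floor: 3G 1P)
9. 2 prisoners → the warehouse floor.  (the loading dock: 2G 0P; the warehouse floor: 3G 3P)
10. 1 prisoner ← the loading dock.  (the loading dock: 2G 1P; the warehouse floor: 3G 2P)
11. 1 guard and 1 prisoner → the warehouse floor.  (the loading dock: 1G 0P; the warehouse floor: 4G 3P)
12. 1 prisoner ← the loading dock.  (the loading dock: 1G 1P; the warehouse floor: 4G 2P)
13. 1 guard and 1 prisoner → the warehouse floor.  (the loading dock: 0G 0P; the warehouse floor: 5G 3P)

13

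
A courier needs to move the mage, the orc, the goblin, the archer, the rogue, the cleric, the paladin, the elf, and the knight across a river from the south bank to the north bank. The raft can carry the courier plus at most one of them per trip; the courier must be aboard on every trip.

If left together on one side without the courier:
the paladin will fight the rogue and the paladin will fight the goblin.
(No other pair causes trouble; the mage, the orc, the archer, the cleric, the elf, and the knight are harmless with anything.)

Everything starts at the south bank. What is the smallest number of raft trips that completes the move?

19

Counting alone: the courier can take at most 1 across per trip to the north bank, so moving all 9 needs at least 9 loaded trips out, with a return between consecutive ones — at least 17 crossings.
The safety rule pushes this higher. Following every safe sequence of crossings, the most of the 9 that can be at the north bank as the raft arrives there on crossing 17 is 8 — never all 9.
So no plan with fewer than 19 crossings exists, and this one achieves 19:
1. Courier goes to the north bank with the paladin.  [the south bank: the archer, the cleric, the elf, the goblin, the knight, the mage, the orc, the rogue | the north bank: the paladin]
2. Courier goes back to the south bank alone.  [the south bank: the archer, the cleric, the elf, the goblin, the knight, the mage, the orc, the rogue | the north bank: the paladin]
3. Courier goes to the north bank with the mage.  [the south bank: the archer, the cleric, the elf, the goblin, the knight, the orc, the rogue | the north bank: the mage, the paladin]
4. Courier goes back to the south bank alone.  [the south bank: the archer, the cleric, the elf, the goblin, the knight, the orc, the rogue | the north bank: the mage, the paladin]
5. Courier goes to the north bank with the orc.  [the south bank: the archer, the cleric, the elf, the goblin, the knight, the rogue | the north bank: the mage, the orc, the paladin]
6. Courier goes back to the south bank alone.  [the south bank: the archer, the cleric, the elf, the goblin, the knight, the rogue | the north bank: the mage, the orc, the paladin]
7. Courier goes to the north bank with the goblin.  [the south bank: the archer, the cleric, the elf, the knight, the rogue | the north bank: the goblin, the mage, the orc, the paladin]
8. Courier goes back to the south bank with the paladin.  [the south bank: the archer, the cleric, the elf, the knight, the paladin, the rogue | the north bank: the goblin, the mage, the orc]
9. Courier goes to the north bank with the rogue.  [the south bank: the archer, the cleric, the elf, the knight, the paladin | the north bank: the goblin, the mage, the orc, the rogue]
10. Courier goes back to the south bank alone.  [the south bank: the archer, the cleric, the elf, the knight, the paladin | the north bank: the goblin, the mage, the orc, the rogue]
11. Courier goes to the north bank with the archer.  [the south bank: the cleric, the elf, the knight, the paladin | the north bank: the archer, the goblin, the mage, the orc, the rogue]
12. Courier goes back to the south bank alone.  [the south bank: the cleric, the elf, the knight, the paladin | the north bank: the archer, the goblin, the mage, the orc, the rogue]
13. Courier goes to the north bank with the cleric.  [the south bank: the elf, the knight, the paladin | the north bank: the archer, the cleric, the goblin, the mage, the orc, the rogue]
14. Courier goes back to the south bank alone.  [the south bank: the elf, the knight, the paladin | the north bank: the archer, the cleric, the goblin, the mage, the orc, the rogue]
15. Courier goes to the north bank with the elf.  [the south bank: the knight, the paladin | the north bank: the archer, the cleric, the elf, the goblin, the mage, the orc, the rogue]
16. Courier goes back to the south bank alone.  [the south bank: the knight, the paladin | the north bank: the archer, the cleric, the elf, the goblin, the mage, the orc, the rogue]
17. Courier goes to the north bank with the knight.  [the south bank: the paladin | the north bank: the archer, the cleric, the elf, the goblin, the knight, the mage, the orc, the rogue]
18. Courier goes back to the south bank alone.  [the south bank: the paladin | the north bank: the archer, the cleric, the elf, the goblin, the knight, the mage, the orc, the rogue]
19. Courier goes to the north bank with the paladin.  [the south bank: — | the north bank: the archer, the cleric, the elf, the goblin, the knight, the mage, the orc, the paladin, the rogue]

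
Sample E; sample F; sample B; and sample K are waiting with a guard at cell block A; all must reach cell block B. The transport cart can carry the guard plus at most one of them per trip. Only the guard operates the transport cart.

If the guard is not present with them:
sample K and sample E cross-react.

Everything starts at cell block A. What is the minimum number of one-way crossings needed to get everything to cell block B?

7

Counting alone: the guard can take at most 1 across per trip to cell block B, so moving all 4 needs at least 4 loaded trips out, with a return between consecutive ones — at least 7 crossings.
The plan below uses exactly 7 crossings, so it is optimal:
1. Guard goes to cell block B with sample E.
2. Guard goes back to cell block A alone.
3. Guard goes to cell block B with sample F.
4. Guard goes back to cell block A alone.
5. Guard goes to cell block B with sample B.
6. Guard goes back to cell block A alone.
7. Guard goes to cell block B with sample K.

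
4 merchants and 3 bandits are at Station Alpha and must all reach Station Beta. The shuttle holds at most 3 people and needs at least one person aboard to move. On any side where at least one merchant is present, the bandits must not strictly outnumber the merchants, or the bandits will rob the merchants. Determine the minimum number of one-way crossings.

Counting alone: each trip to Station Beta takes at most 3 across and each return brings at least 1 back, so after t trips out (and t−1 returns) at most 3t − (t−1) of the 7 are across; that first reaches 7 at t = 3, so at least 5 crossings are needed.
The plan below uses exactly 5 crossings, so it is optimal:
1. 3 bandits → Station Beta.  (Station Alpha: 4M 0B; Station Beta: 0M 3B)
2. 1 bandit ← Station Alpha.  (Station Alpha: 4M 1B; Station Beta: 0M 2B)
3. 3 merchants → Station Beta.  (Station Alpha: 1M 1B; Station Beta: 3M 2B)
4. 1 merchant ← Station Alpha.  (Station Alpha: 2M 1B; Station Beta: 2M 2B)
5. 2 merchants and 1 bandit → Station Beta.  (Station Alpha: 0M 0B; Station Beta: 4M 3B)

5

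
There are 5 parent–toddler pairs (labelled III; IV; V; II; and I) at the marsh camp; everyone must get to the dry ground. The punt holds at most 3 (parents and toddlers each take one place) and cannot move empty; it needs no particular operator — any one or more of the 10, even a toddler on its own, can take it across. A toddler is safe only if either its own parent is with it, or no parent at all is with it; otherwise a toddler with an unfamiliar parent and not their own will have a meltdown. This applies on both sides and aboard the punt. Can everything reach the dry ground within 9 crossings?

Counting alone: each trip to the dry ground takes at most 3 across and each return brings at least 1 back, so after t trips out (and t−1 returns) at most 3t − (t−1) of the 10 are across; that first reaches 10 at t = 5, so at least 9 crossings are needed.
The safety rule pushes this higher. Following every safe sequence of crossings, the most of the 10 that can be at the dry ground as the punt arrives there on crossing 9 is 9 — never all 10.
So the move cannot be finished within 9 crossings. (The shortest complete plan takes 11:)
1. parent III and toddler III cross → the dry ground.
2. parent III crosses ← the marsh camp.
3. toddler II, toddler IV, and toddler V cross → the dry ground.
4. toddler III crosses ← the marsh camp.
5. parent II, parent IV, and parent V cross → the dry ground.
6. parent IV and toddler IV cross ← the marsh camp.
7. parent I, parent III, and parent IV cross → the dry ground.
8. toddler V crosses ← the marsh camp.
9. toddler III and toddler IV cross → the dry ground.
10. toddler III crosses ← the marsh camp.
11. toddler I, toddler III, and toddler V cross → the dry ground.

No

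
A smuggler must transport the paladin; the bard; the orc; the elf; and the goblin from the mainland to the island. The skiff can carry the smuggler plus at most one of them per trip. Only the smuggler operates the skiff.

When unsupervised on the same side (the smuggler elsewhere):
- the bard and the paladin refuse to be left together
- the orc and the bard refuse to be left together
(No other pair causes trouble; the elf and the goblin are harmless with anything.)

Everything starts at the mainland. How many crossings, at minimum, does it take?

11

Counting alone: the smuggler can take at most 1 across per trip to the island, so moving all 5 needs at least 5 loaded trips out, with a return between consecutive ones — at least 9 crossings.
The safety rule pushes this higher. Following every safe sequence of crossings, the most of the 5 that can be at the island as the skiff arrives there on crossing 9 is 4 — never all 5.
So no plan with fewer than 11 crossings exists, and this one achieves 11:
1. Smuggler goes to the island with the bard.  [the mainland: the elf, the goblin, the orc, the paladin | the island: the bard]
2. Smuggler goes back to the mainland alone.  [the mainland: the elf, the goblin, the orc, the paladin | the island: the bard]
3. Smuggler goes to the island with the paladin.  [the mainland: the elf, the goblin, the orc | the island: the bard, the paladin]
4. Smuggler goes back to the mainland with the bard.  [the mainland: the bard, the elf, the goblin, the orc | the island: the paladin]
5. Smuggler goes to the island with the orc.  [the mainland: the bard, the elf, the goblin | the island: the orc, the paladin]
6. Smuggler goes back to the mainland alone.  [the mainland: the bard, the elf, the goblin | the island: the orc, the paladin]
7. Smuggler goes to the island with the elf.  [the mainland: the bard, the goblin | the island: the elf, the orc, the paladin]
8. Smuggler goes back to the mainland alone.  [the mainland: the bard, the goblin | the island: the elf, the orc, the paladin]
9. Smuggler goes to the island with the goblin.  [the mainland: the bard | the island: the elf, the goblin, the orc, the paladin]
10. Smuggler goes back to the mainland alone.  [the mainland: the bard | the island: the elf, the goblin, the orc, the paladin]
11. Smuggler goes to the island with the bard.  [the mainland: — | the island: the bard, the elf, the goblin, the orc, the paladin]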